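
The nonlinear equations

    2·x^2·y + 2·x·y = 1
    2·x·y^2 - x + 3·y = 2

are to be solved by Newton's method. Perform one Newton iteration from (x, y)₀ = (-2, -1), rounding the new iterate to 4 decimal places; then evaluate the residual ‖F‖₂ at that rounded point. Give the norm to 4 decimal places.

At (-2, -1): F = (-5.0000, -7.0000).
Jacobian J = [[4·x·y + 2·y, 2·x^2 + 2·x], [2·y^2 - 1, 4·x·y + 3]].
At the point, J = [[6.0000, 4.0000], [1.0000, 11.0000]] (det J = 62.0000).
Solving J·Δ = −F gives Δ = (0.4355, 0.5968).
Then the next iterate is (x, y)₁ = (-1.5645, -0.4032).
Re-evaluating at (-1.5645, -0.4032): F = (-1.712180, -2.153782), so ‖F‖₂ = 2.7514.

2.7514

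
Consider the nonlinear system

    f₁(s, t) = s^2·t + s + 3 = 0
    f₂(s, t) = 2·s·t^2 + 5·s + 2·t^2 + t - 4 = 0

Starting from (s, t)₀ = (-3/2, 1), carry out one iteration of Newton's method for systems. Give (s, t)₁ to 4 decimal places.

At (-3/2, 1): F = (3.7500, -11.5000).
Jacobian J = [[2·s·t + 1, s^2], [2·t^2 + 5, 4·s·t + 4·t + 1]].
At the point, J = [[-2.0000, 2.2500], [7.0000, -1.0000]] (det J = -13.7500).
Solving J·Δ = −F gives Δ = (1.6091, -0.2364).
Then the next iterate is (s, t)₁ = (0.1091, 0.7636).

(0.1091, 0.7636)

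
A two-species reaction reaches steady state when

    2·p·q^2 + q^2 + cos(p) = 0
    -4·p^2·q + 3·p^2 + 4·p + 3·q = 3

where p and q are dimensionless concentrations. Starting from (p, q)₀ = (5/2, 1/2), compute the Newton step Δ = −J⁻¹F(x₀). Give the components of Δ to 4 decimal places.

(-2.0040, -0.1494)

At (5/2, 1/2): F = (0.698856, 14.7500).
Jacobian J = [[2·q^2 - sin(p), 4·p·q + 2·q], [-8·p·q + 6·p + 4, -4·p^2 + 3]].
At the point, J = [[-0.098472, 6.0000], [9.0000, -22.0000]] (det J = -51.833613).
Solving J·Δ = −F gives Δ = (-2.0040, -0.1494).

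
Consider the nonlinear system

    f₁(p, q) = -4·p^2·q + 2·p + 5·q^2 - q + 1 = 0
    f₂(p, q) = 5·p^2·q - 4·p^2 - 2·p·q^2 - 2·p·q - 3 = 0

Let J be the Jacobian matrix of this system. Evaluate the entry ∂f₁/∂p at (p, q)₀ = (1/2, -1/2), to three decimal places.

∂f₁/∂p = -8·p·q + 2.
At (1/2, -1/2) this is 4.000.

4.000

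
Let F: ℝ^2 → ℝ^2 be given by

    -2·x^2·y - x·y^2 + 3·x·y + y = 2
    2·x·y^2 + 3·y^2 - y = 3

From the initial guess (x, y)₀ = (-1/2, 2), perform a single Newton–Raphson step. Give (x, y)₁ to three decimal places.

At (-1/2, 2): F = (-2.000, 3.000).
Jacobian J = [[-4·x·y - y^2 + 3·y, -2·x^2 - 2·x·y + 3·x + 1], [2·y^2, 4·x·y + 6·y - 1]].
At the point, J = [[6.000, 1.000], [8.000, 7.000]] (det J = 34.000).
Solving J·Δ = −F gives Δ = (0.500, -1.000).
Then the next iterate is (x, y)₁ = (0.000, 1.000).

(0.000, 1.000)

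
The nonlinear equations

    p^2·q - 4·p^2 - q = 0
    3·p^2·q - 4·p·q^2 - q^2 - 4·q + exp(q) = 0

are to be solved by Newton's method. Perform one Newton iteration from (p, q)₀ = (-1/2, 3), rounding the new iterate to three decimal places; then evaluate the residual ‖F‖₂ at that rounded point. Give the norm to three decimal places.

At (-1/2, 3): F = (-3.250, 19.33554).
Jacobian J = [[2·p·q - 8·p, p^2 - 1], [6·p·q - 4·q^2, 3·p^2 - 8·p·q - 2·q + exp(q) - 4]].
At the point, J = [[1.000, -0.750], [-45.000, 22.83554]] (det J = -10.91446).
Solving J·Δ = −F gives Δ = (-5.471, -11.628).
Then the next iterate is (p, q)₁ = (-5.971, -8.628).
Re-evaluating at (-5.971, -8.628): F = (-441.59608, 815.21356), so ‖F‖₂ = 927.136.

927.136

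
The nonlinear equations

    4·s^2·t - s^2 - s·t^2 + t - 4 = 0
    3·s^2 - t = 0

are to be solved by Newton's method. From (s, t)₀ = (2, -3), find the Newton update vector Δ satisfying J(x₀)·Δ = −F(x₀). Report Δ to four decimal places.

At (2, -3): F = (-77.0000, 15.0000).
Jacobian J = [[8·s·t - 2·s - t^2, 4·s^2 - 2·s·t + 1], [6·s, -1]].
At the point, J = [[-61.0000, 29.0000], [12.0000, -1.0000]] (det J = -287.0000).
Solving J·Δ = −F gives Δ = (-1.2474, 0.0314).

(-1.2474, 0.0314)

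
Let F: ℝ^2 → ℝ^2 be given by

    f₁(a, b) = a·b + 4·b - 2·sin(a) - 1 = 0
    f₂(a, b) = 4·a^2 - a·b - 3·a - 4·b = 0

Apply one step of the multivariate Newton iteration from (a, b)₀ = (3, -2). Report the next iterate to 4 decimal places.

(1.8809, 0.1800)

At (3, -2): F = (-15.282240, 41.0000).
Jacobian J = [[b - 2·cos(a), a + 4], [8·a - b - 3, -a - 4]].
At the point, J = [[-0.020015, 7.0000], [23.0000, -7.0000]] (det J = -160.859895).
Solving J·Δ = −F gives Δ = (-1.1191, 2.1800).
Then the next iterate is (a, b)₁ = (1.8809, 0.1800).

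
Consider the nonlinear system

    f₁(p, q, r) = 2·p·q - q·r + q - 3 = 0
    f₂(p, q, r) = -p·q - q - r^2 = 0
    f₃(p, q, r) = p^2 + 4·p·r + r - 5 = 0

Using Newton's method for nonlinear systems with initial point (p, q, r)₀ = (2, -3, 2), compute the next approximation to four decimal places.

(-1.0667, -7.3333, 4.2000)

At (2, -3, 2): F = (-12.0000, 5.0000, 17.0000).
Jacobian J = [[2·q, 2·p - r + 1, -q], [-q, -p - 1, -2·r], [2·p + 4·r, 0, 4·p + 1]].
At the point, J = [[-6.0000, 3.0000, 3.0000], [3.0000, -3.0000, -4.0000], [12.0000, 0.0000, 9.0000]] (det J = 45.0000).
Solving J·Δ = −F gives Δ = (-3.0667, -4.3333, 2.2000).
Then the next iterate is (p, q, r)₁ = (-1.0667, -7.3333, 4.2000).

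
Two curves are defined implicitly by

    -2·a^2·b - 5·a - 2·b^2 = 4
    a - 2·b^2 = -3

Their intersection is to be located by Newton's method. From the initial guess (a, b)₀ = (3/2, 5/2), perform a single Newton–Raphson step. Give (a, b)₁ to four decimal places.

At (3/2, 5/2): F = (-35.2500, -8.0000).
Jacobian J = [[-4·a·b - 5, -2·a^2 - 4·b], [1, -4·b]].
At the point, J = [[-20.0000, -14.5000], [1.0000, -10.0000]] (det J = 214.5000).
Solving J·Δ = −F gives Δ = (-1.1026, -0.9103).
Then the next iterate is (a, b)₁ = (0.3974, 1.5897).

(0.3974, 1.5897)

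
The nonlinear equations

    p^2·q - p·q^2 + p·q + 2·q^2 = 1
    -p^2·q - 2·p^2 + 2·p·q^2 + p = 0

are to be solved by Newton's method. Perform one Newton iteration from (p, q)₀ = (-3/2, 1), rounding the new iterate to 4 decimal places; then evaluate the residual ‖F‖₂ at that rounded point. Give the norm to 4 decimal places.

2.9496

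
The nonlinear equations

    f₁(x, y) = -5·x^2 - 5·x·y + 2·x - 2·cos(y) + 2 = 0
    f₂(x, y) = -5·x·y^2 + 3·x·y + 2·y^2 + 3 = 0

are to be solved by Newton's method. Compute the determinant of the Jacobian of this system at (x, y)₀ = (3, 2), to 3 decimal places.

1449.460

J = [[-10·x - 5·y + 2, -5·x + 2·sin(y)], [-5·y^2 + 3·y, -10·x·y + 3·x + 4·y]].
At the point, J = [[-38.000, -13.18141], [-14.000, -43.000]].
det J = 1449.460.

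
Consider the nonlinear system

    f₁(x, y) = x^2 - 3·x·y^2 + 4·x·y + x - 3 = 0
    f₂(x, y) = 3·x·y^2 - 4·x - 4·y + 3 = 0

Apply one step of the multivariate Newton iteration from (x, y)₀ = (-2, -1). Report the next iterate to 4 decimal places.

At (-2, -1): F = (13.0000, 9.0000).
Jacobian J = [[2·x - 3·y^2 + 4·y + 1, -6·x·y + 4·x], [3·y^2 - 4, 6·x·y - 4]].
At the point, J = [[-10.0000, -20.0000], [-1.0000, 8.0000]] (det J = -100.0000).
Solving J·Δ = −F gives Δ = (2.8400, -0.7700).
Then the next iterate is (x, y)₁ = (0.8400, -1.7700).

(0.8400, -1.7700)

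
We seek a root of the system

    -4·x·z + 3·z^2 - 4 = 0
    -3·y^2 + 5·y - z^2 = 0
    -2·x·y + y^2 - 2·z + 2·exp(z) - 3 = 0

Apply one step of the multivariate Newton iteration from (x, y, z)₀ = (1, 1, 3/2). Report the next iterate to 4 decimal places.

(-0.0210, 2.4756, 0.9248)

At (1, 1, 3/2): F = (-3.2500, -0.2500, 1.963378).
Jacobian J = [[-4·z, 0, -4·x + 6·z], [0, -6·y + 5, -2·z], [-2·y, -2·x + 2·y, 2·exp(z) - 2]].
At the point, J = [[-6.0000, 0.0000, 5.0000], [0.0000, -1.0000, -3.0000], [-2.0000, 0.0000, 6.963378]] (det J = 31.780269).
Solving J·Δ = −F gives Δ = (-1.0210, 1.4756, -0.5752).
Then the next iterate is (x, y, z)₁ = (-0.0210, 2.4756, 0.9248).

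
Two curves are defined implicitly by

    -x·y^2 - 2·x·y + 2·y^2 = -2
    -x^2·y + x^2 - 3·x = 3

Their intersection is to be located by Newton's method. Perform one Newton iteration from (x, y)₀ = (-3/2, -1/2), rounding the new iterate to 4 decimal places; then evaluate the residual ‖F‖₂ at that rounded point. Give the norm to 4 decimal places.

24.2243

At (-3/2, -1/2): F = (1.3750, 4.8750).
Jacobian J = [[-y^2 - 2·y, -2·x·y - 2·x + 4·y], [-2·x·y + 2·x - 3, -x^2]].
At the point, J = [[0.7500, -0.5000], [-7.5000, -2.2500]] (det J = -5.4375).
Solving J·Δ = −F gives Δ = (-0.1207, 2.5690).
Then the next iterate is (x, y)₁ = (-1.6207, 2.0690).
Re-evaluating at (-1.6207, 2.0690): F = (24.205808, -0.945809), so ‖F‖₂ = 24.2243.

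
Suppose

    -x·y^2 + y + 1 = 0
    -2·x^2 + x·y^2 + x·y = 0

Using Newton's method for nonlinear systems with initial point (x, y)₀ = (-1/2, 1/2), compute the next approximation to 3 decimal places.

(-0.581, -0.597)

At (-1/2, 1/2): F = (1.625, -0.875).
Jacobian J = [[-y^2, -2·x·y + 1], [-4·x + y^2 + y, 2·x·y + x]].
At the point, J = [[-0.250, 1.500], [2.750, -1.000]] (det J = -3.875).
Solving J·Δ = −F gives Δ = (-0.081, -1.097).
Then the next iterate is (x, y)₁ = (-0.581, -0.597).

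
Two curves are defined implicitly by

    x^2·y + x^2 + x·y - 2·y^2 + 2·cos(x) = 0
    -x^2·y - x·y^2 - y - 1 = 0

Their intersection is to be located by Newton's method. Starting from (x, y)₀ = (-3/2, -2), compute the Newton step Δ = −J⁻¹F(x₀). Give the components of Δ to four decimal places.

(0.5832, 0.6128)

At (-3/2, -2): F = (-7.108526, 11.5000).
Jacobian J = [[2·x·y + 2·x + y - 2·sin(x), x^2 + x - 4·y], [-2·x·y - y^2, -x^2 - 2·x·y - 1]].
At the point, J = [[2.994990, 8.7500], [-10.0000, -9.2500]] (det J = 59.796343).
Solving J·Δ = −F gives Δ = (0.5832, 0.6128).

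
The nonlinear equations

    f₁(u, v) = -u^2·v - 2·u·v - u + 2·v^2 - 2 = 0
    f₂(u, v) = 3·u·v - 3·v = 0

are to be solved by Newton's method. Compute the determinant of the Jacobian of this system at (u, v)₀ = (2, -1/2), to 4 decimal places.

-9.0000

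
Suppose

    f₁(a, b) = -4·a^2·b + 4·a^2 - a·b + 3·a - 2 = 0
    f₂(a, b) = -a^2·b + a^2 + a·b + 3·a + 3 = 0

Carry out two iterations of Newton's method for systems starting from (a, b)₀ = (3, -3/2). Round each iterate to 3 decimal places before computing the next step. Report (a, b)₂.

At (3, -3/2): F = (101.500, 30.000).
Jacobian J = [[-8·a·b + 8·a - b + 3, -4·a^2 - a], [-2·a·b + 2·a + b + 3, -a^2 + a]].
At the point, J = [[64.500, -39.000], [16.500, -6.000]] (det J = 256.500).
Solving J·Δ = −F gives Δ = (-2.187, -1.015).
Then the next iterate is (a, b)₁ = (0.813, -2.515).
Round to (0.813, -2.515) and repeat: F = (11.77692, 5.71761), J = [[28.37656, -3.45688], [6.20039, 0.15203]].
Δ = (-0.837, -3.465), so (a, b)₂ = (-0.024, -5.980).

(-0.024, -5.980)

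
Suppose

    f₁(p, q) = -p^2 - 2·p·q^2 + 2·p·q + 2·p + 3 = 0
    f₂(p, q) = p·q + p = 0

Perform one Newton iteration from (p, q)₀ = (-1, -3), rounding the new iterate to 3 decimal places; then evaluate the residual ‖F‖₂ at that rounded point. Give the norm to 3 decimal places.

At (-1, -3): F = (24.000, 2.000).
Jacobian J = [[-2·p - 2·q^2 + 2·q + 2, -4·p·q + 2·p], [q + 1, p]].
At the point, J = [[-20.000, -14.000], [-2.000, -1.000]] (det J = -8.000).
Solving J·Δ = −F gives Δ = (0.500, 1.000).
Then the next iterate is (p, q)₁ = (-0.500, -2.000).
Re-evaluating at (-0.500, -2.000): F = (7.750, 0.500), so ‖F‖₂ = 7.766.

7.766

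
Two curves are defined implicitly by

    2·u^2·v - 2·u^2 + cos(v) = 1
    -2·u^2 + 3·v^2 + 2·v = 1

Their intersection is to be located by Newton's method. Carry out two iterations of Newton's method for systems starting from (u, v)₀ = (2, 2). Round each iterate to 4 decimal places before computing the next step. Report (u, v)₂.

(1.6115, 1.1516)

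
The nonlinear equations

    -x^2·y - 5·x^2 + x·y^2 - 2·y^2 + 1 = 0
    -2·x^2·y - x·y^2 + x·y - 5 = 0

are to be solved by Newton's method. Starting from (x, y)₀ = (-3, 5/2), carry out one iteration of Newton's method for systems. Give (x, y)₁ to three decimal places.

At (-3, 5/2): F = (-97.750, -38.750).
Jacobian J = [[-2·x·y - 10·x + y^2, -x^2 + 2·x·y - 4·y], [-4·x·y - y^2 + y, -2·x^2 - 2·x·y + x]].
At the point, J = [[51.250, -34.000], [26.250, -6.000]] (det J = 585.000).
Solving J·Δ = −F gives Δ = (1.250, -0.991).
Then the next iterate is (x, y)₁ = (-1.750, 1.509).

(-1.750, 1.509)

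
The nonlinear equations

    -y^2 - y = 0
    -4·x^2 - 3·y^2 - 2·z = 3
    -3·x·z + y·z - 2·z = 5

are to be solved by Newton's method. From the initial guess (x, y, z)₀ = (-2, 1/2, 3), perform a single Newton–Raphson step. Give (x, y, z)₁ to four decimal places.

(-0.2211, 0.1250, 4.9190)

At (-2, 1/2, 3): F = (-0.7500, -25.7500, 8.5000).
Jacobian J = [[0, -2·y - 1, 0], [-8·x, -6·y, -2], [-3·z, z, -3·x + y - 2]].
At the point, J = [[0.0000, -2.0000, 0.0000], [16.0000, -3.0000, -2.0000], [-9.0000, 3.0000, 4.5000]] (det J = 108.0000).
Solving J·Δ = −F gives Δ = (1.7789, -0.3750, 1.9190).
Then the next iterate is (x, y, z)₁ = (-0.2211, 0.1250, 4.9190).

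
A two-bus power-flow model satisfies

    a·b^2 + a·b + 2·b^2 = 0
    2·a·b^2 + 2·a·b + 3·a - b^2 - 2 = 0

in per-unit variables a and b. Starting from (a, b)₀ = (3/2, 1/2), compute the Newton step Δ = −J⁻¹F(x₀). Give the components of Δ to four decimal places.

(-0.7667, -0.2100)

At (3/2, 1/2): F = (1.6250, 4.5000).
Jacobian J = [[b^2 + b, 2·a·b + a + 4·b], [2·b^2 + 2·b + 3, 4·a·b + 2·a - 2·b]].
At the point, J = [[0.7500, 5.0000], [4.5000, 5.0000]] (det J = -18.7500).
Solving J·Δ = −F gives Δ = (-0.7667, -0.2100).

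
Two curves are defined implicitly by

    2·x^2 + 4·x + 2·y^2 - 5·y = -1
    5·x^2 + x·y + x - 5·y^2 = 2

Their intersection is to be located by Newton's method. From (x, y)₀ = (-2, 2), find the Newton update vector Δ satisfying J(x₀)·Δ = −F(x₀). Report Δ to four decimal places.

(-0.3309, -0.1079)

At (-2, 2): F = (-1.0000, -8.0000).
Jacobian J = [[4·x + 4, 4·y - 5], [10·x + y + 1, x - 10·y]].
At the point, J = [[-4.0000, 3.0000], [-17.0000, -22.0000]] (det J = 139.0000).
Solving J·Δ = −F gives Δ = (-0.3309, -0.1079).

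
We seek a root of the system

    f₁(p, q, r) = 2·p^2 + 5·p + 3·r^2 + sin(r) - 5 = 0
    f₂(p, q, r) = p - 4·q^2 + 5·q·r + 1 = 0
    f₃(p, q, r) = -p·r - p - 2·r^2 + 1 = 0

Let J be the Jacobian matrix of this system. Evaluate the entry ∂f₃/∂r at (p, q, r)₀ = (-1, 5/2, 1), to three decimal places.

∂f₃/∂r = -p - 4·r.
At (-1, 5/2, 1) this is -3.000.

-3.000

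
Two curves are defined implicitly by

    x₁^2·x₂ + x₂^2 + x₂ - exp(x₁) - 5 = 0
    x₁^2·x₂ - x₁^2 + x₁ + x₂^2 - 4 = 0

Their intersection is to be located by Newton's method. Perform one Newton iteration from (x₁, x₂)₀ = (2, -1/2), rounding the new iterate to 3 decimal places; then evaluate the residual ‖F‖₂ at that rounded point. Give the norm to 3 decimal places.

At (2, -1/2): F = (-14.63906, -7.750).
Jacobian J = [[2·x₁·x₂ - exp(x₁), x₁^2 + 2·x₂ + 1], [2·x₁·x₂ - 2·x₁ + 1, x₁^2 + 2·x₂]].
At the point, J = [[-9.38906, 4.000], [-5.000, 3.000]] (det J = -8.16717).
Solving J·Δ = −F gives Δ = (-1.582, -0.053).
Then the next iterate is (x₁, x₂)₁ = (0.418, -0.553).
Re-evaluating at (0.418, -0.553): F = (-6.86273, -3.54754), so ‖F‖₂ = 7.725.

7.725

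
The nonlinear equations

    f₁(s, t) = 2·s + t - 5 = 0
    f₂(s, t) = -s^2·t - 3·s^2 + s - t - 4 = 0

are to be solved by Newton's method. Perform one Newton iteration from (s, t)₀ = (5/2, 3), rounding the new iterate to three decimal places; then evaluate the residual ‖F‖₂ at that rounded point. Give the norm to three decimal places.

12.738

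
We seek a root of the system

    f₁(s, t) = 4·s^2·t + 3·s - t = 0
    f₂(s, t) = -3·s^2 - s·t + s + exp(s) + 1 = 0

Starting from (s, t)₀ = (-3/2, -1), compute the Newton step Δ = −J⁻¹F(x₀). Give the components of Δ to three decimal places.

(0.735, 0.184)

At (-3/2, -1): F = (-12.500, -8.52687).
Jacobian J = [[8·s·t + 3, 4·s^2 - 1], [-6·s - t + exp(s) + 1, -s]].
At the point, J = [[15.000, 8.000], [11.22313, 1.500]] (det J = -67.28504).
Solving J·Δ = −F gives Δ = (0.735, 0.184).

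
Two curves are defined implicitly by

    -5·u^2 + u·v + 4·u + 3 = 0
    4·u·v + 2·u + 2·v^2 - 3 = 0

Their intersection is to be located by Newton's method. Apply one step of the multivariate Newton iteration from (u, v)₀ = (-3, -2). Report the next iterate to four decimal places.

(-1.4362, -1.3191)

At (-3, -2): F = (-48.0000, 23.0000).
Jacobian J = [[-10·u + v + 4, u], [4·v + 2, 4·u + 4·v]].
At the point, J = [[32.0000, -3.0000], [-6.0000, -20.0000]] (det J = -658.0000).
Solving J·Δ = −F gives Δ = (1.5638, 0.6809).
Then the next iterate is (u, v)₁ = (-1.4362, -1.3191).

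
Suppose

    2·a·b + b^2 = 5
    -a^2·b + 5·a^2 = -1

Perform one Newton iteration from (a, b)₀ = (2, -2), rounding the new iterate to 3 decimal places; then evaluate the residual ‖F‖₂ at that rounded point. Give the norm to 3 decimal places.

110.518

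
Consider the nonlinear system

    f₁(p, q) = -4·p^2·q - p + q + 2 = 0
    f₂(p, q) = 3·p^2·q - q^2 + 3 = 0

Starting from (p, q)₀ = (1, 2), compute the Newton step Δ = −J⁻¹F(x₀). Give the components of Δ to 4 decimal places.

(-0.3774, 0.4717)

At (1, 2): F = (-5.0000, 5.0000).
Jacobian J = [[-8·p·q - 1, -4·p^2 + 1], [6·p·q, 3·p^2 - 2·q]].
At the point, J = [[-17.0000, -3.0000], [12.0000, -1.0000]] (det J = 53.0000).
Solving J·Δ = −F gives Δ = (-0.3774, 0.4717).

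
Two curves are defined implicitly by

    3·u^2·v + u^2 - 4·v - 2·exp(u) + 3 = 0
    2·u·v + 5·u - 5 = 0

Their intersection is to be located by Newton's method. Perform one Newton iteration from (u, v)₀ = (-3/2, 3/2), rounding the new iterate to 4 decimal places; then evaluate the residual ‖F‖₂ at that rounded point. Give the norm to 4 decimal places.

At (-3/2, 3/2): F = (8.928740, -17.0000).
Jacobian J = [[6·u·v + 2·u - 2·exp(u), 3·u^2 - 4], [2·v + 5, 2·u]].
At the point, J = [[-16.946260, 2.7500], [8.0000, -3.0000]] (det J = 28.838781).
Solving J·Δ = −F gives Δ = (-0.6923, -7.5127).
Then the next iterate is (u, v)₁ = (-2.1923, -6.0127).
Re-evaluating at (-2.1923, -6.0127): F = (-55.060683, 10.401784), so ‖F‖₂ = 56.0346.

56.0346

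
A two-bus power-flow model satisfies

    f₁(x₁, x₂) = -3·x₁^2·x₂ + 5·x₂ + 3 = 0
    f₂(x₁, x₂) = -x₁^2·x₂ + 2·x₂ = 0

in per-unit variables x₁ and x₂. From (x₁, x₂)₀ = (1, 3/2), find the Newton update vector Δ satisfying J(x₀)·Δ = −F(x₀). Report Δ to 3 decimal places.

(1.000, 1.500)

At (1, 3/2): F = (6.000, 1.500).
Jacobian J = [[-6·x₁·x₂, -3·x₁^2 + 5], [-2·x₁·x₂, -x₁^2 + 2]].
At the point, J = [[-9.000, 2.000], [-3.000, 1.000]] (det J = -3.000).
Solving J·Δ = −F gives Δ = (1.000, 1.500).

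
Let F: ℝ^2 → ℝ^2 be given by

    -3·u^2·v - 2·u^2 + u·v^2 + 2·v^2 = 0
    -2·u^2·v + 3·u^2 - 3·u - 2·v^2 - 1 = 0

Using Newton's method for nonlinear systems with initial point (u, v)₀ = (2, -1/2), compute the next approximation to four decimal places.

At (2, -1/2): F = (-1.0000, 8.5000).
Jacobian J = [[-6·u·v - 4·u + v^2, -3·u^2 + 2·u·v + 4·v], [-4·u·v + 6·u - 3, -2·u^2 - 4·v]].
At the point, J = [[-1.7500, -16.0000], [13.0000, -6.0000]] (det J = 218.5000).
Solving J·Δ = −F gives Δ = (-0.6499, 0.0086).
Then the next iterate is (u, v)₁ = (1.3501, -0.4914).

(1.3501, -0.4914)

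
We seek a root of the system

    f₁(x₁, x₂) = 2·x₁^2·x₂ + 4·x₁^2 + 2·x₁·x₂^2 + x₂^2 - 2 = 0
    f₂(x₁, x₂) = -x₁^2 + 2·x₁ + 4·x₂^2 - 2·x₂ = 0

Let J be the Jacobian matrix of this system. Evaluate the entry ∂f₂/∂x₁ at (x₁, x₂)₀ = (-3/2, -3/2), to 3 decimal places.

5.000

∂f₂/∂x₁ = -2·x₁ + 2.
At (-3/2, -3/2) this is 5.000.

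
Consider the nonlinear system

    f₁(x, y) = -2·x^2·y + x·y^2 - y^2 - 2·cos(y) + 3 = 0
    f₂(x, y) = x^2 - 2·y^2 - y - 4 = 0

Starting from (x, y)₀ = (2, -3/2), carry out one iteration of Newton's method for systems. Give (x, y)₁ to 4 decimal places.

At (2, -3/2): F = (17.108526, -3.0000).
Jacobian J = [[-4·x·y + y^2, -2·x^2 + 2·x·y - 2·y + 2·sin(y)], [2·x, -4·y - 1]].
At the point, J = [[14.2500, -12.994990], [4.0000, 5.0000]] (det J = 123.229960).
Solving J·Δ = −F gives Δ = (-0.3778, 0.9022).
Then the next iterate is (x, y)₁ = (1.6222, -0.5978).

(1.6222, -0.5978)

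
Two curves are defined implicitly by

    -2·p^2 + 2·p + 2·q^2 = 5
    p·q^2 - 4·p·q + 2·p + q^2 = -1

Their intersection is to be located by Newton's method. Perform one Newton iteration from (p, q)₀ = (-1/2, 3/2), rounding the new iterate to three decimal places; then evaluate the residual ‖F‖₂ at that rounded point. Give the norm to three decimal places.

3.041

At (-1/2, 3/2): F = (-2.000, 4.125).
Jacobian J = [[-4·p + 2, 4·q], [q^2 - 4·q + 2, 2·p·q - 4·p + 2·q]].
At the point, J = [[4.000, 6.000], [-1.750, 3.500]] (det J = 24.500).
Solving J·Δ = −F gives Δ = (1.296, -0.531).
Then the next iterate is (p, q)₁ = (0.796, 0.969).
Re-evaluating at (0.796, 0.969): F = (-2.79731, 1.19308), so ‖F‖₂ = 3.041.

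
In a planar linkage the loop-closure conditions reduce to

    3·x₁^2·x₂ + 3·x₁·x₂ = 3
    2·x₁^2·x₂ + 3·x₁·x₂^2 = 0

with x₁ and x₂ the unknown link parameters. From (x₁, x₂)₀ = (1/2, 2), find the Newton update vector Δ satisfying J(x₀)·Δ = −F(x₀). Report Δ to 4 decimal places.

(0.1429, -1.4286)

At (1/2, 2): F = (1.5000, 7.0000).
Jacobian J = [[6·x₁·x₂ + 3·x₂, 3·x₁^2 + 3·x₁], [4·x₁·x₂ + 3·x₂^2, 2·x₁^2 + 6·x₁·x₂]].
At the point, J = [[12.0000, 2.2500], [16.0000, 6.5000]] (det J = 42.0000).
Solving J·Δ = −F gives Δ = (0.1429, -1.4286).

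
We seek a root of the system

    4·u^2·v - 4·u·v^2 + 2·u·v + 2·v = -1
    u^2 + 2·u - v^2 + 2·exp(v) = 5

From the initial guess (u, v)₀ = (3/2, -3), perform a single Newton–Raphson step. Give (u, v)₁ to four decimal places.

At (3/2, -3): F = (-95.0000, -8.650426).
Jacobian J = [[8·u·v - 4·v^2 + 2·v, 4·u^2 - 8·u·v + 2·u + 2], [2·u + 2, -2·v + 2·exp(v)]].
At the point, J = [[-78.0000, 50.0000], [5.0000, 6.099574]] (det J = -725.766783).
Solving J·Δ = −F gives Δ = (-0.2025, 1.5842).
Then the next iterate is (u, v)₁ = (1.2975, -1.4158).

(1.2975, -1.4158)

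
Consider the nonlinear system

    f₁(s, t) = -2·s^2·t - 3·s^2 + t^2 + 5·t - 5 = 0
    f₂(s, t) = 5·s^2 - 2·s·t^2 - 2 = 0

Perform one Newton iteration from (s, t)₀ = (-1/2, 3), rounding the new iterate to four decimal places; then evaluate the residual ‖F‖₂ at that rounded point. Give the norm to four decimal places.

At (-1/2, 3): F = (16.7500, 8.2500).
Jacobian J = [[-4·s·t - 6·s, -2·s^2 + 2·t + 5], [10·s - 2·t^2, -4·s·t]].
At the point, J = [[9.0000, 10.5000], [-23.0000, 6.0000]] (det J = 295.5000).
Solving J·Δ = −F gives Δ = (-0.0470, -1.5550).
Then the next iterate is (s, t)₁ = (-0.5470, 1.4450).
Re-evaluating at (-0.5470, 1.4450): F = (2.550684, 1.780344), so ‖F‖₂ = 3.1106.

3.1106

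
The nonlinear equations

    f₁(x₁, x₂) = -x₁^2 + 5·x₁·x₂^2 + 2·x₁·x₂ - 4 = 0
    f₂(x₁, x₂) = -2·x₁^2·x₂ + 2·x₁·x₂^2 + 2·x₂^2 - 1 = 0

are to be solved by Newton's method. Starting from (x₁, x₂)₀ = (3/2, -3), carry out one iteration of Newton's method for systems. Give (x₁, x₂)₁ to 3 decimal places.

At (3/2, -3): F = (52.250, 57.500).
Jacobian J = [[-2·x₁ + 5·x₂^2 + 2·x₂, 10·x₁·x₂ + 2·x₁], [-4·x₁·x₂ + 2·x₂^2, -2·x₁^2 + 4·x₁·x₂ + 4·x₂]].
At the point, J = [[36.000, -42.000], [36.000, -34.500]] (det J = 270.000).
Solving J·Δ = −F gives Δ = (-2.268, -0.700).
Then the next iterate is (x₁, x₂)₁ = (-0.768, -3.700).

(-0.768, -3.700)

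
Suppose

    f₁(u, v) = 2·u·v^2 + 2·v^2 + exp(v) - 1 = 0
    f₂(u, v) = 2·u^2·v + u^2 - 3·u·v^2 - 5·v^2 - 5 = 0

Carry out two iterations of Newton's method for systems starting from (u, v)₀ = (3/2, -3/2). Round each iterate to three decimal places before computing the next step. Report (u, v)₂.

At (3/2, -3/2): F = (10.47313, -30.875).
Jacobian J = [[2·v^2, 4·u·v + 4·v + exp(v)], [4·u·v + 2·u - 3·v^2, 2·u^2 - 6·u·v - 10·v]].
At the point, J = [[4.500, -14.77687], [-12.750, 33.000]] (det J = -39.90509).
Solving J·Δ = −F gives Δ = (-2.772, -0.135).
Then the next iterate is (u, v)₁ = (-1.272, -1.635).
Round to (-1.272, -1.635) and repeat: F = (-2.25928, -11.83792), J = [[5.34645, 1.97383], [-2.24479, 7.10765]].
Δ = (-0.172, 1.611), so (u, v)₂ = (-1.444, -0.024).

(-1.444, -0.024)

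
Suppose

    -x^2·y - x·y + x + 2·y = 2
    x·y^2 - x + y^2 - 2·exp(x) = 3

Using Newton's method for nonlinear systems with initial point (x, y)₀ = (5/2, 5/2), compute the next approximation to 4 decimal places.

(1.5896, 1.9622)

At (5/2, 5/2): F = (-16.3750, -7.989988).
Jacobian J = [[-2·x·y - y + 1, -x^2 - x + 2], [y^2 - 2·exp(x) - 1, 2·x·y + 2·y]].
At the point, J = [[-14.0000, -6.7500], [-19.114988, 17.5000]] (det J = -374.026168).
Solving J·Δ = −F gives Δ = (-0.9104, -0.5378).
Then the next iterate is (x, y)₁ = (1.5896, 1.9622).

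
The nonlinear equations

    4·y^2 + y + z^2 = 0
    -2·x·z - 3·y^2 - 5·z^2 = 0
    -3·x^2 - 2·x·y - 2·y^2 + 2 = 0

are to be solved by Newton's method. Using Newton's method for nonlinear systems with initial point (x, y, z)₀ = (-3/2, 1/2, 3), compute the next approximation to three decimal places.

(-0.984, 0.120, 1.566)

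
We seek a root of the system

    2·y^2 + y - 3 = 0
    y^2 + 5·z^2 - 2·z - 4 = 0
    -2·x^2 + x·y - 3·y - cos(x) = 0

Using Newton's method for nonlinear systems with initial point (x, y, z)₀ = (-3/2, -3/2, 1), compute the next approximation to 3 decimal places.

At (-3/2, -3/2, 1): F = (0.000, 1.250, 2.17926).
Jacobian J = [[0, 4·y + 1, 0], [0, 2·y, 10·z - 2], [-4·x + y + sin(x), x - 3, 0]].
At the point, J = [[0.000, -5.000, 0.000], [0.000, -3.000, 8.000], [3.50251, -4.500, 0.000]] (det J = -140.10020).
Solving J·Δ = −F gives Δ = (-0.622, 0.000, -0.156).
Then the next iterate is (x, y, z)₁ = (-2.122, -1.500, 0.844).

(-2.122, -1.500, 0.844)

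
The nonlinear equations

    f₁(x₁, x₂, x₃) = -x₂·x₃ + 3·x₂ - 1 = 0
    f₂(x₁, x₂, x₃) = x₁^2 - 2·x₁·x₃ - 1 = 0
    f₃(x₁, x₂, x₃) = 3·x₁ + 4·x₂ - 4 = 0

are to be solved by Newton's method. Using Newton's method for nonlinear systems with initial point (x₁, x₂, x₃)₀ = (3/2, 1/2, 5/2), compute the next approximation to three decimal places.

(1.000, 0.250, 0.750)

At (3/2, 1/2, 5/2): F = (-0.750, -6.250, 2.500).
Jacobian J = [[0, -x₃ + 3, -x₂], [2·x₁ - 2·x₃, 0, -2·x₁], [3, 4, 0]].
At the point, J = [[0.000, 0.500, -0.500], [-2.000, 0.000, -3.000], [3.000, 4.000, 0.000]] (det J = -0.500).
Solving J·Δ = −F gives Δ = (-0.500, -0.250, -1.750).
Then the next iterate is (x₁, x₂, x₃)₁ = (1.000, 0.250, 0.750).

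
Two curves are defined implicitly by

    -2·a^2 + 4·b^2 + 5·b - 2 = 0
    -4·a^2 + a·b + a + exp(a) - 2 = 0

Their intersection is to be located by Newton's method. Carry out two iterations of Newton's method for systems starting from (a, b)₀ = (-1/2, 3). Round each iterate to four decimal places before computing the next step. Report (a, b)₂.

(0.2314, 0.5622)

At (-1/2, 3): F = (48.5000, -4.393469).
Jacobian J = [[-4·a, 8·b + 5], [-8·a + b + exp(a) + 1, a]].
At the point, J = [[2.0000, 29.0000], [8.606531, -0.5000]] (det J = -250.589389).
Solving J·Δ = −F gives Δ = (0.4117, -1.7008).
Then the next iterate is (a, b)₁ = (-0.0883, 1.2992).
Round to (-0.0883, 1.2992) and repeat: F = (11.232089, -1.318721), J = [[0.3532, 15.3936], [3.921086, -0.0883]].
Δ = (0.3197, -0.7370), so (a, b)₂ = (0.2314, 0.5622).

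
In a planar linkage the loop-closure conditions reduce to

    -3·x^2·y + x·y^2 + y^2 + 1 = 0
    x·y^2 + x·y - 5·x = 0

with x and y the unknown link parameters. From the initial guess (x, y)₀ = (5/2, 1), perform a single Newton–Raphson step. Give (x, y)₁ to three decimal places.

(1.110, 1.444)

At (5/2, 1): F = (-14.250, -7.500).
Jacobian J = [[-6·x·y + y^2, -3·x^2 + 2·x·y + 2·y], [y^2 + y - 5, 2·x·y + x]].
At the point, J = [[-14.000, -11.750], [-3.000, 7.500]] (det J = -140.250).
Solving J·Δ = −F gives Δ = (-1.390, 0.444).
Then the next iterate is (x, y)₁ = (1.110, 1.444).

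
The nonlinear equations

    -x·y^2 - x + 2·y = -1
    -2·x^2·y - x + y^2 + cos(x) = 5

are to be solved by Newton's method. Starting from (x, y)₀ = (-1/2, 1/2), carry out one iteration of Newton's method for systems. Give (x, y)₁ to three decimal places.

At (-1/2, 1/2): F = (2.625, -3.62242).
Jacobian J = [[-y^2 - 1, -2·x·y + 2], [-4·x·y - sin(x) - 1, -2·x^2 + 2·y]].
At the point, J = [[-1.250, 2.500], [0.47943, 0.500]] (det J = -1.82356).
Solving J·Δ = −F gives Δ = (5.686, 1.793).
Then the next iterate is (x, y)₁ = (5.186, 2.293).

(5.186, 2.293)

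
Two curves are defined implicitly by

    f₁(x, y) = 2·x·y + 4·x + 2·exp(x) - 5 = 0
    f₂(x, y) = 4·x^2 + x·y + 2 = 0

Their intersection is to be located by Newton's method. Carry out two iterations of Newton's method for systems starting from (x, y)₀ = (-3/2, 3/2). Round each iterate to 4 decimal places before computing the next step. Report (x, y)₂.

(0.5490, -1.9129)

At (-3/2, 3/2): F = (-15.053740, 8.7500).
Jacobian J = [[2·y + 2·exp(x) + 4, 2·x], [8·x + y, x]].
At the point, J = [[7.446260, -3.0000], [-10.5000, -1.5000]] (det J = -42.669390).
Solving J·Δ = −F gives Δ = (1.1444, -2.1774).
Then the next iterate is (x, y)₁ = (-0.3556, -0.6774).
Round to (-0.3556, -0.6774) and repeat: F = (-4.539127, 2.746689), J = [[4.046706, -0.7112], [-3.5222, -0.3556]].
Δ = (0.9046, -1.2355), so (x, y)₂ = (0.5490, -1.9129).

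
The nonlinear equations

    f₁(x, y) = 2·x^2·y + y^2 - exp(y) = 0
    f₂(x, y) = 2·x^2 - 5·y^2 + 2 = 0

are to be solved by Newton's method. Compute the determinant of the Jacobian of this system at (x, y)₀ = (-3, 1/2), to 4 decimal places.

J = [[4·x·y, 2·x^2 + 2·y - exp(y)], [4·x, -10·y]].
At the point, J = [[-6.0000, 17.351279], [-12.0000, -5.0000]].
det J = 238.2153.

238.2153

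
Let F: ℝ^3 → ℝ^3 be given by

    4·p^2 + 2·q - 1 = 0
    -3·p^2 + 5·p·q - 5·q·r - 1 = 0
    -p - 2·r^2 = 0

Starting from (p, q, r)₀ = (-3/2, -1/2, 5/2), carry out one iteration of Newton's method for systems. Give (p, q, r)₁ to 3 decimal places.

At (-3/2, -1/2, 5/2): F = (7.000, 2.250, -11.000).
Jacobian J = [[8·p, 2, 0], [-6·p + 5·q, 5·p - 5·r, -5·q], [-1, 0, -4·r]].
At the point, J = [[-12.000, 2.000, 0.000], [6.500, -20.000, 2.500], [-1.000, 0.000, -10.000]] (det J = -2275.000).
Solving J·Δ = −F gives Δ = (0.611, 0.166, -1.161).
Then the next iterate is (p, q, r)₁ = (-0.889, -0.334, 1.339).

(-0.889, -0.334, 1.339)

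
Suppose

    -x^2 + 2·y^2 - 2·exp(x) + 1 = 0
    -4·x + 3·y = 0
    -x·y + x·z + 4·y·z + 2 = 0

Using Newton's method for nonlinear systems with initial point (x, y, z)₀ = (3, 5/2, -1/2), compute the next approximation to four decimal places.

At (3, 5/2, -1/2): F = (-35.671074, -4.5000, -12.0000).
Jacobian J = [[-2·x - 2·exp(x), 4·y, 0], [-4, 3, 0], [-y + z, -x + 4·z, x + 4·y]].
At the point, J = [[-46.171074, 10.0000, 0.0000], [-4.0000, 3.0000, 0.0000], [-3.0000, -5.0000, 13.0000]] (det J = -1280.671880).
Solving J·Δ = −F gives Δ = (-0.6295, 0.6607, 1.0319).
Then the next iterate is (x, y, z)₁ = (2.3705, 3.1607, 0.5319).

(2.3705, 3.1607, 0.5319)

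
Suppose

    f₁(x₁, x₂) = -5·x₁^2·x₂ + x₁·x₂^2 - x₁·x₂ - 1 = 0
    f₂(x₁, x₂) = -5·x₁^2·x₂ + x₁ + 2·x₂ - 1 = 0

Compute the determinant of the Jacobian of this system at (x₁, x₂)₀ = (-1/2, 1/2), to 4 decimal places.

J = [[-10·x₁·x₂ + x₂^2 - x₂, -5·x₁^2 + 2·x₁·x₂ - x₁], [-10·x₁·x₂ + 1, -5·x₁^2 + 2]].
At the point, J = [[2.2500, -1.2500], [3.5000, 0.7500]].
det J = 6.0625.

6.0625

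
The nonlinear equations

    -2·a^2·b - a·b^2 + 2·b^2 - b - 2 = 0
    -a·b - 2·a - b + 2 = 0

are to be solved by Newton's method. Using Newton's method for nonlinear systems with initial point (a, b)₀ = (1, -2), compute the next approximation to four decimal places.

(2.5000, 0.0000)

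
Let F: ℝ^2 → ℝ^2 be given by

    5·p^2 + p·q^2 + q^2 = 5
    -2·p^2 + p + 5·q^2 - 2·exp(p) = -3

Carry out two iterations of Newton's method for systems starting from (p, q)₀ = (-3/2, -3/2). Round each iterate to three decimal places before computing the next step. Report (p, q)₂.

(-1.000, -0.479)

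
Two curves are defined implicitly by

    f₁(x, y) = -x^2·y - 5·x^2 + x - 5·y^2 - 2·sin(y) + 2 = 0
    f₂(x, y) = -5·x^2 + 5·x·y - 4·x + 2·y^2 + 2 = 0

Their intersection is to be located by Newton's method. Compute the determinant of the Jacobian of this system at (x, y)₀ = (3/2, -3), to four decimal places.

J = [[-2·x·y - 10·x + 1, -x^2 - 10·y - 2·cos(y)], [-10·x + 5·y - 4, 5·x + 4·y]].
At the point, J = [[-5.0000, 29.729985], [-34.0000, -4.5000]].
det J = 1033.3195.

1033.3195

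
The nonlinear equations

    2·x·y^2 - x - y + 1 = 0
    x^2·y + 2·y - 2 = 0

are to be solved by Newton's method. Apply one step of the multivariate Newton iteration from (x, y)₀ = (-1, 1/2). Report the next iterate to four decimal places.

At (-1, 1/2): F = (1.0000, -0.5000).
Jacobian J = [[2·y^2 - 1, 4·x·y - 1], [2·x·y, x^2 + 2]].
At the point, J = [[-0.5000, -3.0000], [-1.0000, 3.0000]] (det J = -4.5000).
Solving J·Δ = −F gives Δ = (0.3333, 0.2778).
Then the next iterate is (x, y)₁ = (-0.6667, 0.7778).

(-0.6667, 0.7778)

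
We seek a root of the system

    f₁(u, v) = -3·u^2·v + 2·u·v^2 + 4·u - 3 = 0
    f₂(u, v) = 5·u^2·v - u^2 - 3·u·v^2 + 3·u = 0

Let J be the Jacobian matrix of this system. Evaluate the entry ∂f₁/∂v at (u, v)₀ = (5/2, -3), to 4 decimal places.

-48.7500

∂f₁/∂v = -3·u^2 + 4·u·v.
At (5/2, -3) this is -48.7500.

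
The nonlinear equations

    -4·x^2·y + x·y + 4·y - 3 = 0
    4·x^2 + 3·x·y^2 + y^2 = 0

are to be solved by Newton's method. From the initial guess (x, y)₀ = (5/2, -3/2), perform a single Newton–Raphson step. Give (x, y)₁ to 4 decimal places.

At (5/2, -3/2): F = (24.7500, 44.1250).
Jacobian J = [[-8·x·y + y, -4·x^2 + x + 4], [8·x + 3·y^2, 6·x·y + 2·y]].
At the point, J = [[28.5000, -18.5000], [26.7500, -25.5000]] (det J = -231.8750).
Solving J·Δ = −F gives Δ = (0.7987, 2.5682).
Then the next iterate is (x, y)₁ = (3.2987, 1.0682).

(3.2987, 1.0682)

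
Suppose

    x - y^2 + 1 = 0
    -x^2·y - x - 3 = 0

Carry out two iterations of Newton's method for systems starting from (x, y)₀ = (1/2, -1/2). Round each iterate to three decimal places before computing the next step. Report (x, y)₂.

At (1/2, -1/2): F = (1.250, -3.375).
Jacobian J = [[1, -2·y], [-2·x·y - 1, -x^2]].
At the point, J = [[1.000, 1.000], [-0.500, -0.250]] (det J = 0.250).
Solving J·Δ = −F gives Δ = (-12.250, 11.000).
Then the next iterate is (x, y)₁ = (-11.750, 10.500).
Round to (-11.750, 10.500) and repeat: F = (-121.000, -1440.90625), J = [[1.000, -21.000], [245.750, -138.06250]].
Δ = (2.698, -5.633), so (x, y)₂ = (-9.052, 4.867).

(-9.052, 4.867)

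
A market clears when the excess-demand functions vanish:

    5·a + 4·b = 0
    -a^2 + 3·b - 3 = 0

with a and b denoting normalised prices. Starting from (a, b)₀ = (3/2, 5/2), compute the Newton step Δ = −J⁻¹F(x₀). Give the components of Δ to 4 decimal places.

(-1.6111, -2.3611)

At (3/2, 5/2): F = (17.5000, 2.2500).
Jacobian J = [[5, 4], [-2·a, 3]].
At the point, J = [[5.0000, 4.0000], [-3.0000, 3.0000]] (det J = 27.0000).
Solving J·Δ = −F gives Δ = (-1.6111, -2.3611).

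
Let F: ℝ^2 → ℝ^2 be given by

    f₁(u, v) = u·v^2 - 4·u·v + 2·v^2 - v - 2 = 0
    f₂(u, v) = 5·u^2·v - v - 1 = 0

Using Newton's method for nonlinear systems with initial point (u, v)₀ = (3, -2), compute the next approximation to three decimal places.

At (3, -2): F = (44.000, -89.000).
Jacobian J = [[v^2 - 4·v, 2·u·v - 4·u + 4·v - 1], [10·u·v, 5·u^2 - 1]].
At the point, J = [[12.000, -33.000], [-60.000, 44.000]] (det J = -1452.000).
Solving J·Δ = −F gives Δ = (-0.689, 1.083).
Then the next iterate is (u, v)₁ = (2.311, -0.917).

(2.311, -0.917)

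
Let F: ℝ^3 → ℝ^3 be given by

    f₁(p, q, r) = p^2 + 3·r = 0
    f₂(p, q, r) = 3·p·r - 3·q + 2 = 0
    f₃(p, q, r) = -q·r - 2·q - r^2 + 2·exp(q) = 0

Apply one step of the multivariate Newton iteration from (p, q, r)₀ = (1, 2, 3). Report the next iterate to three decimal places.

(0.782, -0.176, -0.188)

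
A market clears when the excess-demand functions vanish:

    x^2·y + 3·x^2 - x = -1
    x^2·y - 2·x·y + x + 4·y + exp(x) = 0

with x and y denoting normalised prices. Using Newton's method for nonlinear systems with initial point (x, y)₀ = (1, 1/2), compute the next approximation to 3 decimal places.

(0.630, -0.781)

At (1, 1/2): F = (3.500, 5.21828).
Jacobian J = [[2·x·y + 6·x - 1, x^2], [2·x·y - 2·y + exp(x) + 1, x^2 - 2·x + 4]].
At the point, J = [[6.000, 1.000], [3.71828, 3.000]] (det J = 14.28172).
Solving J·Δ = −F gives Δ = (-0.370, -1.281).
Then the next iterate is (x, y)₁ = (0.630, -0.781).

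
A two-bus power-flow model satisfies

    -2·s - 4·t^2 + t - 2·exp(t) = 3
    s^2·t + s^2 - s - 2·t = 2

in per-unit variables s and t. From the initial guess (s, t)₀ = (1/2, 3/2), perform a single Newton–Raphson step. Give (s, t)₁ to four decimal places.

At (1/2, 3/2): F = (-20.463378, -4.8750).
Jacobian J = [[-2, -8·t - 2·exp(t) + 1], [2·s·t + 2·s - 1, s^2 - 2]].
At the point, J = [[-2.0000, -19.963378], [1.5000, -1.7500]] (det J = 33.445067).
Solving J·Δ = −F gives Δ = (1.8392, -1.2093).
Then the next iterate is (s, t)₁ = (2.3392, 0.2907).

(2.3392, 0.2907)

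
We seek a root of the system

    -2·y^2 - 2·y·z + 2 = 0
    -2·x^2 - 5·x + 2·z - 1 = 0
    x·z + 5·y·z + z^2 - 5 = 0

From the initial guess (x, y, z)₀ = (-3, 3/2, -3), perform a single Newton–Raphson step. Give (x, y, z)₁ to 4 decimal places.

(-2.1905, 0.4881, -0.8333)

At (-3, 3/2, -3): F = (6.5000, -10.0000, -9.5000).
Jacobian J = [[0, -4·y - 2·z, -2·y], [-4·x - 5, 0, 2], [z, 5·z, x + 5·y + 2·z]].
At the point, J = [[0.0000, 0.0000, -3.0000], [7.0000, 0.0000, 2.0000], [-3.0000, -15.0000, -1.5000]] (det J = 315.0000).
Solving J·Δ = −F gives Δ = (0.8095, -1.0119, 2.1667).
Then the next iterate is (x, y, z)₁ = (-2.1905, 0.4881, -0.8333).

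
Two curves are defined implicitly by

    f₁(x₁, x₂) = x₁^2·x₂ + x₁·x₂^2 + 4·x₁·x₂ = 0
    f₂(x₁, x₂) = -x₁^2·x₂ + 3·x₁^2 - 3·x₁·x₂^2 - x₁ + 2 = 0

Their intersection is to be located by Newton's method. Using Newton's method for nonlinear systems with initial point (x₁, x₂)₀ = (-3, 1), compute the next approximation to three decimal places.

(-1.471, 0.163)

At (-3, 1): F = (-6.000, 32.000).
Jacobian J = [[2·x₁·x₂ + x₂^2 + 4·x₂, x₁^2 + 2·x₁·x₂ + 4·x₁], [-2·x₁·x₂ + 6·x₁ - 3·x₂^2 - 1, -x₁^2 - 6·x₁·x₂]].
At the point, J = [[-1.000, -9.000], [-16.000, 9.000]] (det J = -153.000).
Solving J·Δ = −F gives Δ = (1.529, -0.837).
Then the next iterate is (x₁, x₂)₁ = (-1.471, 0.163).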